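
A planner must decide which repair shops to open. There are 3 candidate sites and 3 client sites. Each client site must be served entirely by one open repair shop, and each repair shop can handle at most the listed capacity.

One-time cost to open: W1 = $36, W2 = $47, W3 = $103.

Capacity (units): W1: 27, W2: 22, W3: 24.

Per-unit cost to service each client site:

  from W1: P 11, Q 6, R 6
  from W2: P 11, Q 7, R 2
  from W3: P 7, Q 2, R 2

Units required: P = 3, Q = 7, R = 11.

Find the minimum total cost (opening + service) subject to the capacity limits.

Minimum total cost: 151

Open {W2}: P→W2 11·3=33, Q→W2 7·7=49, R→W2 2·11=22.
Loads: W2 carries 21/22. Service 104; fixed 47; total 151.
Next best feasible plan costs 160.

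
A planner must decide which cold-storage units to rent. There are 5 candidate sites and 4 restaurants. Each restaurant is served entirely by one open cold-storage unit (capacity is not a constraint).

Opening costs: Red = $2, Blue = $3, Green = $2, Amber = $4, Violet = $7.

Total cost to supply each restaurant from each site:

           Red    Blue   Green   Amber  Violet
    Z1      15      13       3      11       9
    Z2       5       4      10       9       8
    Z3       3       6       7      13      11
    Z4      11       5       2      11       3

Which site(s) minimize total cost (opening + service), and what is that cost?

For any fixed open set, each restaurant goes to its cheapest open site; total = fixed + service.
{Red, Green}: Z1→Green 3, Z2→Red 5, Z3→Red 3, Z4→Green 2. Service 13; fixed 4; total 17.
{Red, Blue, Green}: Z1→Green 3, Z2→Blue 4, Z3→Red 3, Z4→Green 2. Service 12; fixed 7; total 19.
{Blue, Green}: service 15 + fixed 5 = 20
{Red, Blue, Green, Amber, Violet}: Z1→Green 3, Z2→Blue 4, Z3→Red 3, Z4→Green 2. Service 12; fixed 18; total 30.
No other subset beats 17.

Open Red and Green; minimum total cost 17.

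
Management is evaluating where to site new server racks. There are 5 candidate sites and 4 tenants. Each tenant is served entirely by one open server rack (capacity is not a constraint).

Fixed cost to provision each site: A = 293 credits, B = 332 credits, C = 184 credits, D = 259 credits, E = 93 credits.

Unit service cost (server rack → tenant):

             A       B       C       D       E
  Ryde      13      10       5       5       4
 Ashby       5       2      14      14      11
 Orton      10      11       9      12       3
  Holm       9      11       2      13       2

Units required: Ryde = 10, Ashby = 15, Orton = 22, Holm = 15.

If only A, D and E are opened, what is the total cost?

Total cost: 856

Each tenant is assigned to its cheapest site among the open ones.
{A, D, E}: Ryde→E 4·10=40, Ashby→A 5·15=75, Orton→E 3·22=66, Holm→E 2·15=30. Service 211; fixed 645; total 856.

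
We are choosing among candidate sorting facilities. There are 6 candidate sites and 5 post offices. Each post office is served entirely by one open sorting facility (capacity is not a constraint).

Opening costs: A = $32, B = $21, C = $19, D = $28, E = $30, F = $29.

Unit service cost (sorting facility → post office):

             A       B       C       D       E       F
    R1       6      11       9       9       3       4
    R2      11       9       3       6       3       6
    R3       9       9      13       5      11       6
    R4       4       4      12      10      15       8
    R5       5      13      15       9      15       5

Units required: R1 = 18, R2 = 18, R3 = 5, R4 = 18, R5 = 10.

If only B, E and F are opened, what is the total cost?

Each post office is assigned to its cheapest site among the open ones.
{B, E, F}: R1→E 3·18=54, R2→E 3·18=54, R3→F 6·5=30, R4→B 4·18=72, R5→F 5·10=50. Service 260; fixed 80; total 340.

Total cost: 340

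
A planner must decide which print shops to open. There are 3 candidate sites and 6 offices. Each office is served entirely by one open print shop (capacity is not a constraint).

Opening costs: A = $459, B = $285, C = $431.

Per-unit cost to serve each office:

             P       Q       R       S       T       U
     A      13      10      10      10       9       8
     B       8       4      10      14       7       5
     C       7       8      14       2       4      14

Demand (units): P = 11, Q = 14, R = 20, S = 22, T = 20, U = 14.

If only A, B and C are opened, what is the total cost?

Each office is assigned to its cheapest site among the open ones.
{A, B, C}: P→C 7·11=77, Q→B 4·14=56, R→A 10·20=200, S→C 2·22=44, T→C 4·20=80, U→B 5·14=70. Service 527; fixed 1175; total 1702.

Total cost: 1702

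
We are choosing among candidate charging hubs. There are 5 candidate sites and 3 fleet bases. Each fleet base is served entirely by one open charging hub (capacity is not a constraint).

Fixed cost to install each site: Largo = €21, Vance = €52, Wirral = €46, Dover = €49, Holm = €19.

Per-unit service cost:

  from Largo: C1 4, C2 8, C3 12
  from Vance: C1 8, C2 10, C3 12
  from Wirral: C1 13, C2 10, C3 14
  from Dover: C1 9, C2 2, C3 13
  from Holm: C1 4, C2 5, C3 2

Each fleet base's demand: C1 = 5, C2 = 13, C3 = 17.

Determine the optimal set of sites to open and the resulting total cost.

Open Holm only; minimum total cost 138.

For any fixed open set, each fleet base goes to its cheapest open site; total = fixed + service.
{Holm}: C1→Holm 4·5=20, C2→Holm 5·13=65, C3→Holm 2·17=34. Service 119; fixed 19; total 138.
{Dover, Holm}: service 80 + fixed 68 = 148
{Largo, Holm}: service 119 + fixed 40 = 159
{Largo, Vance, Wirral, Dover, Holm}: service 80 + fixed 187 = 267
No other subset beats 138.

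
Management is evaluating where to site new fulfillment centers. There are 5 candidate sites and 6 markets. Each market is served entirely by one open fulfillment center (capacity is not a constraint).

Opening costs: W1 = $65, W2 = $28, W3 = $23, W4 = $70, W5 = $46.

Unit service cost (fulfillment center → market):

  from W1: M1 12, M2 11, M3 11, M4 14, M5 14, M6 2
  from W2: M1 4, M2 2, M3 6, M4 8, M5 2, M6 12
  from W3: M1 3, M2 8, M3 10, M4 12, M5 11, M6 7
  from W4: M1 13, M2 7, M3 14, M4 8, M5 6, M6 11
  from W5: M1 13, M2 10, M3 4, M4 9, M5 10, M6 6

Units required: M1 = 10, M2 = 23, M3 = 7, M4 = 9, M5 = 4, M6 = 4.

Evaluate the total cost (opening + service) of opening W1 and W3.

Total cost: 532

Each market is assigned to its cheapest site among the open ones.
{W1, W3}: M1→W3 3·10=30, M2→W3 8·23=184, M3→W3 10·7=70, M4→W3 12·9=108, M5→W3 11·4=44, M6→W1 2·4=8. Service 444; fixed 88; total 532.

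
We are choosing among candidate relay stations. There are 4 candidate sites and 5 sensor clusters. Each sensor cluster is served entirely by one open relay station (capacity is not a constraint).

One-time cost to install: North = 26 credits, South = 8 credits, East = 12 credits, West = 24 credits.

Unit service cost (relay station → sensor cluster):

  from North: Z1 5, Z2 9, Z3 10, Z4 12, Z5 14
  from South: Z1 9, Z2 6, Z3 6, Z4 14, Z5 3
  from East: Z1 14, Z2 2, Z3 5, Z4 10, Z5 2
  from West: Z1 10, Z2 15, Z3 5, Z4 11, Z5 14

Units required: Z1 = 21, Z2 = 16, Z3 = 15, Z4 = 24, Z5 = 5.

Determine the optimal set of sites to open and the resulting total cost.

Open North and East; minimum total cost 500.

For any fixed open set, each sensor cluster goes to its cheapest open site; total = fixed + service.
{North, East}: Z1→North 5·21=105, Z2→East 2·16=32, Z3→East 5·15=75, Z4→East 10·24=240, Z5→East 2·5=10. Service 462; fixed 38; total 500.
{North, South, East}: service 462 + fixed 46 = 508
{North, East, West}: Z1→North 5·21=105, Z2→East 2·16=32, Z3→East 5·15=75, Z4→East 10·24=240, Z5→East 2·5=10. Service 462; fixed 62; total 524.
{North, South, East, West}: Z1→North 5·21=105, Z2→East 2·16=32, Z3→East 5·15=75, Z4→East 10·24=240, Z5→East 2·5=10. Service 462; fixed 70; total 532.
(All 15 nonempty subsets were checked; North and East is lowest.)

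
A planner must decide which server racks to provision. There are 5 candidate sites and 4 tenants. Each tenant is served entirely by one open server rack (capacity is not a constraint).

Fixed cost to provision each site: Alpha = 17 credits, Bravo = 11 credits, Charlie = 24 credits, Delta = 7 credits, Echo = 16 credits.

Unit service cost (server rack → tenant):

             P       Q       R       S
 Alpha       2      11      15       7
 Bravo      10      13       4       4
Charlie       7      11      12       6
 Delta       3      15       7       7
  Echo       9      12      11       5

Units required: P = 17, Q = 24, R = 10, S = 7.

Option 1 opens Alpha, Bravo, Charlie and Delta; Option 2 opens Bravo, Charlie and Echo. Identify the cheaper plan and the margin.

Option 1: {Alpha, Bravo, Charlie, Delta}: P→Alpha 2·17=34, Q→Alpha 11·24=264, R→Bravo 4·10=40, S→Bravo 4·7=28. Service 366; fixed 59; total 425.
Option 2: {Bravo, Charlie, Echo}: P→Charlie 7·17=119, Q→Charlie 11·24=264, R→Bravo 4·10=40, S→Bravo 4·7=28. Service 451; fixed 51; total 502.
Difference: |425 − 502| = 77.

Option 1 is cheaper by 77.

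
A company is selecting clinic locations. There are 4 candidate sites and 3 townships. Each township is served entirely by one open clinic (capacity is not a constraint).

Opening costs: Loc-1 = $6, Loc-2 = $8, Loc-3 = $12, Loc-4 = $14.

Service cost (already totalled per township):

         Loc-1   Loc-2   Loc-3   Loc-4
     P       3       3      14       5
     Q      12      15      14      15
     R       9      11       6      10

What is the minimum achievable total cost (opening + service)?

Minimum total cost: 30

For any fixed open set, each township goes to its cheapest open site; total = fixed + service.
{Loc-1}: P→Loc-1 3, Q→Loc-1 12, R→Loc-1 9. Service 24; fixed 6; total 30.
{Loc-2}: P→Loc-2 3, Q→Loc-2 15, R→Loc-2 11. Service 29; fixed 8; total 37.
{Loc-1, Loc-2}: service 24 + fixed 14 = 38
{Loc-1, Loc-2, Loc-3, Loc-4}: service 21 + fixed 40 = 61
(All 15 nonempty subsets were checked; Loc-1 only is lowest.)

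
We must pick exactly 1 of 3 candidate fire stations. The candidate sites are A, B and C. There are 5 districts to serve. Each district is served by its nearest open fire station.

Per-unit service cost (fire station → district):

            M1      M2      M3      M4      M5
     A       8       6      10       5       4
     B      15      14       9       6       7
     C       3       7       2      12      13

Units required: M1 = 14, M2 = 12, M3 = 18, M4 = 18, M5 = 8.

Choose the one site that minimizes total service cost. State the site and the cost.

Choose C only; total service cost 482.

With exactly 1 open, each district uses its cheapest among the chosen.
{C}: M1→C 3·14=42, M2→C 7·12=84, M3→C 2·18=36, M4→C 12·18=216, M5→C 13·8=104. Service cost 482.
{A}: service cost 486
{B}: service cost 704
Among all 3 size-1 choices, {C} is lowest.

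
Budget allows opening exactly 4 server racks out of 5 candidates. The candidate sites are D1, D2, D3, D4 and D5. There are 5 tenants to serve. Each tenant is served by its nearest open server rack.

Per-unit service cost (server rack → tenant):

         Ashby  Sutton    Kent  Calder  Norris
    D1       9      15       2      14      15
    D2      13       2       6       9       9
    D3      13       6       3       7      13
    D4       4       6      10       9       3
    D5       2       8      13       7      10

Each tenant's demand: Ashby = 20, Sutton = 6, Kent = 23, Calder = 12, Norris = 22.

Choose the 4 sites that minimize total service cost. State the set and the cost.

With exactly 4 open, each tenant uses its cheapest among the chosen.
{D1, D2, D4, D5}: Ashby→D5 2·20=40, Sutton→D2 2·6=12, Kent→D1 2·23=46, Calder→D5 7·12=84, Norris→D4 3·22=66. Service cost 248.
{D2, D3, D4, D5}: service cost 271
{D1, D3, D4, D5}: service cost 272
Among all 5 size-4 choices, {D1, D2, D4, D5} is lowest.

Choose D1, D2, D4 and D5; total service cost 248.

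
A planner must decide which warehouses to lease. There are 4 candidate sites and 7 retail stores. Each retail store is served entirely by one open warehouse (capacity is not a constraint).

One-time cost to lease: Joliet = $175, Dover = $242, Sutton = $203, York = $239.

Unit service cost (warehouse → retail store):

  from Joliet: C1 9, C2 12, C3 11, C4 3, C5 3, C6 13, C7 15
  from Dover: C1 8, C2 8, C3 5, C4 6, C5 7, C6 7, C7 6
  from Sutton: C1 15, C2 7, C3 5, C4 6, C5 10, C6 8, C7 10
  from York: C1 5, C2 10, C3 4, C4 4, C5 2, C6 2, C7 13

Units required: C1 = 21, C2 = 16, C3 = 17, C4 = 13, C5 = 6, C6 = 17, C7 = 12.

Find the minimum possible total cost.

Minimum total cost: 826

For any fixed open set, each retail store goes to its cheapest open site; total = fixed + service.
{York}: C1→York 5·21=105, C2→York 10·16=160, C3→York 4·17=68, C4→York 4·13=52, C5→York 2·6=12, C6→York 2·17=34, C7→York 13·12=156. Service 587; fixed 239; total 826.
{Dover}: C1→Dover 8·21=168, C2→Dover 8·16=128, C3→Dover 5·17=85, C4→Dover 6·13=78, C5→Dover 7·6=42, C6→Dover 7·17=119, C7→Dover 6·12=72. Service 692; fixed 242; total 934.
{Sutton, York}: service 503 + fixed 442 = 945
{Joliet, Dover, Sutton, York}: service 442 + fixed 859 = 1301
No other subset beats 826.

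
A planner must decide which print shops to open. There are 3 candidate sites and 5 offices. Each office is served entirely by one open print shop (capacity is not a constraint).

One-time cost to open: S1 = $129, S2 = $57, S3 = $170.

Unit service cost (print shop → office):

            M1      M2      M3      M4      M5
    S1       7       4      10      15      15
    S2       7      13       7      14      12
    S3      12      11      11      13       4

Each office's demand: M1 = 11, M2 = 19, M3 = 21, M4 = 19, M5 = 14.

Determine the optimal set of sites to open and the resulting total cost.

For any fixed open set, each office goes to its cheapest open site; total = fixed + service.
{S1, S2}: M1→S1 7·11=77, M2→S1 4·19=76, M3→S2 7·21=147, M4→S2 14·19=266, M5→S2 12·14=168. Service 734; fixed 186; total 920.
{S1, S2, S3}: service 603 + fixed 356 = 959
{S2}: M1→S2 7·11=77, M2→S2 13·19=247, M3→S2 7·21=147, M4→S2 14·19=266, M5→S2 12·14=168. Service 905; fixed 57; total 962.
No other subset beats 920.

Open S1 and S2; minimum total cost 920.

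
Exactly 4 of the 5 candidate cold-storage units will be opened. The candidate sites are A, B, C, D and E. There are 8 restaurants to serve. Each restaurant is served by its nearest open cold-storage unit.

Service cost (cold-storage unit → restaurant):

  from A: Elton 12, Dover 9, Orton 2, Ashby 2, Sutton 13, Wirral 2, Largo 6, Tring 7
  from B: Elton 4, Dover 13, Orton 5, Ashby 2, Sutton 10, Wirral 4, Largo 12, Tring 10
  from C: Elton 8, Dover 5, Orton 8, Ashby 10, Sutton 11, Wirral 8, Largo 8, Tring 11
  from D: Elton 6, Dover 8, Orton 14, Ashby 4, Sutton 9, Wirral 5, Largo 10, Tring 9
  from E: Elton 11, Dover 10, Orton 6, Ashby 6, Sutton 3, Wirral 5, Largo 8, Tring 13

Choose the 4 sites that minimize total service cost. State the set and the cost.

Choose A, B, C and E; total service cost 31.

With exactly 4 open, each restaurant uses its cheapest among the chosen.
{A, B, C, E}: Elton→B 4, Dover→C 5, Orton→A 2, Ashby→A 2, Sutton→E 3, Wirral→A 2, Largo→A 6, Tring→A 7. Service cost 31.
{A, C, D, E}: service cost 33
{A, B, D, E}: service cost 34
Among all 5 size-4 choices, {A, B, C, E} is lowest.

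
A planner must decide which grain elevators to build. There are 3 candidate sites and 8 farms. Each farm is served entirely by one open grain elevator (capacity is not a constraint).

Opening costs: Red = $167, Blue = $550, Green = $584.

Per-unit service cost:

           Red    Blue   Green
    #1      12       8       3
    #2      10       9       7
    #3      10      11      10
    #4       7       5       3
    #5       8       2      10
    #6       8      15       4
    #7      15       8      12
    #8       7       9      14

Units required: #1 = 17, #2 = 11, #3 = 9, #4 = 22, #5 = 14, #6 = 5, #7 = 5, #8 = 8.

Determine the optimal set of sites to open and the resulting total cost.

For any fixed open set, each farm goes to its cheapest open site; total = fixed + service.
{Red}: #1→Red 12·17=204, #2→Red 10·11=110, #3→Red 10·9=90, #4→Red 7·22=154, #5→Red 8·14=112, #6→Red 8·5=40, #7→Red 15·5=75, #8→Red 7·8=56. Service 841; fixed 167; total 1008.
{Green}: service 616 + fixed 584 = 1200
{Blue}: #1→Blue 8·17=136, #2→Blue 9·11=99, #3→Blue 11·9=99, #4→Blue 5·22=110, #5→Blue 2·14=28, #6→Blue 15·5=75, #7→Blue 8·5=40, #8→Blue 9·8=72. Service 659; fixed 550; total 1209.
{Red, Blue, Green}: service 428 + fixed 1301 = 1729
No other subset beats 1008.

Open Red only; minimum total cost 1008.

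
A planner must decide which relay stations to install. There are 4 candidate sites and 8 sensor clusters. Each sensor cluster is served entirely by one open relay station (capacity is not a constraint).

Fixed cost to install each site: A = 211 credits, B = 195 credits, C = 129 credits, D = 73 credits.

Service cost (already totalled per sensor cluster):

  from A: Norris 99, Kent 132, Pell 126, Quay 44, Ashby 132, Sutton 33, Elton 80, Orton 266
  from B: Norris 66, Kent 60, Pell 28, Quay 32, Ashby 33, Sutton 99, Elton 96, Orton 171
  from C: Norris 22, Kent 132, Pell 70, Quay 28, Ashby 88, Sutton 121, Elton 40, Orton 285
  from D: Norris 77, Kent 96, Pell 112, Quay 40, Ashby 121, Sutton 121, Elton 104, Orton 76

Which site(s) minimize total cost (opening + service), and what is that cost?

For any fixed open set, each sensor cluster goes to its cheapest open site; total = fixed + service.
{C, D}: Norris→C 22, Kent→D 96, Pell→C 70, Quay→C 28, Ashby→C 88, Sutton→C 121, Elton→C 40, Orton→D 76. Service 541; fixed 202; total 743.
{B, D}: Norris→B 66, Kent→B 60, Pell→B 28, Quay→B 32, Ashby→B 33, Sutton→B 99, Elton→B 96, Orton→D 76. Service 490; fixed 268; total 758.
{B}: Norris→B 66, Kent→B 60, Pell→B 28, Quay→B 32, Ashby→B 33, Sutton→B 99, Elton→B 96, Orton→B 171. Service 585; fixed 195; total 780.
{A, B, C, D}: service 320 + fixed 608 = 928
(All 15 nonempty subsets were checked; C and D is lowest.)

Open C and D; minimum total cost 743.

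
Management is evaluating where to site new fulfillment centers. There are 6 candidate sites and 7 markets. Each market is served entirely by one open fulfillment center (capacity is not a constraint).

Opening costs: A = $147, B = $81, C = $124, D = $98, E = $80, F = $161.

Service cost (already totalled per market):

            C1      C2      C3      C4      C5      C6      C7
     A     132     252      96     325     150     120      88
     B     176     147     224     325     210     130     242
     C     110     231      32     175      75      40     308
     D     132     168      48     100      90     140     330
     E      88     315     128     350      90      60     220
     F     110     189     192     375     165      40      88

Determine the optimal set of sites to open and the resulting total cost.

Open D and F; minimum total cost 903.

For any fixed open set, each market goes to its cheapest open site; total = fixed + service.
{D, F}: C1→F 110, C2→D 168, C3→D 48, C4→D 100, C5→D 90, C6→F 40, C7→F 88. Service 644; fixed 259; total 903.
{D, E}: C1→E 88, C2→D 168, C3→D 48, C4→D 100, C5→D 90, C6→E 60, C7→E 220. Service 774; fixed 178; total 952.
{D, E, F}: service 622 + fixed 339 = 961
{A, B, C, D, E, F}: service 570 + fixed 691 = 1261
No other subset beats 903.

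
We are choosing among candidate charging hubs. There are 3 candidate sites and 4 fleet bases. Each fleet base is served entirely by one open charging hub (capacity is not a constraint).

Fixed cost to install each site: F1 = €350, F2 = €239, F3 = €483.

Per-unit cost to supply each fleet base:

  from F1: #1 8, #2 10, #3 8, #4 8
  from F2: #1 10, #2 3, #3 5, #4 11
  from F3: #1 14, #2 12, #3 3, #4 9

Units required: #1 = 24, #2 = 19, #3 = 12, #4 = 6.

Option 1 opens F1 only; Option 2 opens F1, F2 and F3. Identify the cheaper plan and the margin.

Option 1 is cheaper by 529.

Option 1: {F1}: #1→F1 8·24=192, #2→F1 10·19=190, #3→F1 8·12=96, #4→F1 8·6=48. Service 526; fixed 350; total 876.
Option 2: {F1, F2, F3}: #1→F1 8·24=192, #2→F2 3·19=57, #3→F3 3·12=36, #4→F1 8·6=48. Service 333; fixed 1072; total 1405.
Difference: |876 − 1405| = 529.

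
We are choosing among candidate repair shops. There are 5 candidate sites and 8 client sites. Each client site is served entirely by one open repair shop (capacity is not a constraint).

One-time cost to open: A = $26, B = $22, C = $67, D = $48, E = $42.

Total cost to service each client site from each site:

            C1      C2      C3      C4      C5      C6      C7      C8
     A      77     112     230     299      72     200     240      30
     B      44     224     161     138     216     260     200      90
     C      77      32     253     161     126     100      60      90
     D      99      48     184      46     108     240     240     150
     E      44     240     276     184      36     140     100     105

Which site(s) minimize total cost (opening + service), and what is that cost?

For any fixed open set, each client site goes to its cheapest open site; total = fixed + service.
{A, B, C, D}: C1→B 44, C2→C 32, C3→B 161, C4→D 46, C5→A 72, C6→C 100, C7→C 60, C8→A 30. Service 545; fixed 163; total 708.
{A, B, C, D, E}: C1→B 44, C2→C 32, C3→B 161, C4→D 46, C5→E 36, C6→C 100, C7→C 60, C8→A 30. Service 509; fixed 205; total 714.
{A, C, D, E}: service 532 + fixed 183 = 715
{B}: C1→B 44, C2→B 224, C3→B 161, C4→B 138, C5→B 216, C6→B 260, C7→B 200, C8→B 90. Service 1333; fixed 22; total 1355.
No other subset beats 708.

Open A, B, C and D; minimum total cost 708.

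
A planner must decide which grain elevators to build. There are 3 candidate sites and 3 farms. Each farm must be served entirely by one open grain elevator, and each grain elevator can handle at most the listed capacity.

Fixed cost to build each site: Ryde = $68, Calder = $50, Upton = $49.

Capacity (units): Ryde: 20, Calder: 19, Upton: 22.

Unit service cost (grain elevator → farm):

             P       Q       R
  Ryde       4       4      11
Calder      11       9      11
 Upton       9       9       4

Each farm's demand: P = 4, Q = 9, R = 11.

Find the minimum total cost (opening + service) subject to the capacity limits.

Open {Ryde, Upton}: P→Ryde 4·4=16, Q→Ryde 4·9=36, R→Upton 4·11=44.
Loads: Ryde carries 13/20, Upton carries 11/22. Service 96; fixed 117; total 213.
Next best feasible plan costs 233.

Minimum total cost: 213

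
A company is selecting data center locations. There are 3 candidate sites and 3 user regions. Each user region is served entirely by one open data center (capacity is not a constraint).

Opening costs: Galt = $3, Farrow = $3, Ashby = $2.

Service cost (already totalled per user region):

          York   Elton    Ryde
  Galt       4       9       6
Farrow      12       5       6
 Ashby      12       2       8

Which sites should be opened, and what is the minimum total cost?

For any fixed open set, each user region goes to its cheapest open site; total = fixed + service.
{Galt, Ashby}: York→Galt 4, Elton→Ashby 2, Ryde→Galt 6. Service 12; fixed 5; total 17.
{Galt, Farrow, Ashby}: service 12 + fixed 8 = 20
{Galt, Farrow}: service 15 + fixed 6 = 21
{Ashby}: service 22 + fixed 2 = 24
No other subset beats 17.

Open Galt and Ashby; minimum total cost 17.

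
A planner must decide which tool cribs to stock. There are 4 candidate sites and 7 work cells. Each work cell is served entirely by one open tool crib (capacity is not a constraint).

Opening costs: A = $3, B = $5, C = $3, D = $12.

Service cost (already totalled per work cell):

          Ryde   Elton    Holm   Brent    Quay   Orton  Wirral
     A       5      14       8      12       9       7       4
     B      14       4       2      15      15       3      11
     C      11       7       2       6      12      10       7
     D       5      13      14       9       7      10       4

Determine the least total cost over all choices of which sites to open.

Minimum total cost: 44

For any fixed open set, each work cell goes to its cheapest open site; total = fixed + service.
{A, B, C}: Ryde→A 5, Elton→B 4, Holm→B 2, Brent→C 6, Quay→A 9, Orton→B 3, Wirral→A 4. Service 33; fixed 11; total 44.
{A, C}: service 40 + fixed 6 = 46
{A, B}: service 39 + fixed 8 = 47
{A, B, C, D}: Ryde→A 5, Elton→B 4, Holm→B 2, Brent→C 6, Quay→D 7, Orton→B 3, Wirral→A 4. Service 31; fixed 23; total 54.
No other subset beats 44.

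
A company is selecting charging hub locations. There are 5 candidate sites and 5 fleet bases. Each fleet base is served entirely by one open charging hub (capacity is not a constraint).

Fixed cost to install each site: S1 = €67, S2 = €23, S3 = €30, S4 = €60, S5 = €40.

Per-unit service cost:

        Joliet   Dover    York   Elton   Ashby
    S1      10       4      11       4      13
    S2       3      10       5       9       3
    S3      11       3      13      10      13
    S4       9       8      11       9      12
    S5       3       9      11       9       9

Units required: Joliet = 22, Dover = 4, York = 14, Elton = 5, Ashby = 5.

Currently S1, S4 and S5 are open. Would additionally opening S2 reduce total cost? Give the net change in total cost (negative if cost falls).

Yes — net change −91 (cost falls by 91).

Current service cost with {S1, S4, S5}: 301.
Adding S2: each fleet base re-picks its cheapest; new service cost 187, saving 114.
Extra fixed cost: 23. Net change = 23 − 114 = -91.
(Totals: 468 → 377.)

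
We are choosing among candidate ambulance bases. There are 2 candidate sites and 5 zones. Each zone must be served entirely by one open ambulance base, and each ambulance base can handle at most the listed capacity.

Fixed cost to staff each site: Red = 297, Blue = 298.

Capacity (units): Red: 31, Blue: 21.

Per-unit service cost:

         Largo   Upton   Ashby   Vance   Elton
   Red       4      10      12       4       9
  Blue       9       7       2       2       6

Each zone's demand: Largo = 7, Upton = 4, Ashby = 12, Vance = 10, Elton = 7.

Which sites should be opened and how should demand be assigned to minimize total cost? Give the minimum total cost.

Minimum total cost: 769

Open {Red, Blue}: Largo→Red 4·7=28, Upton→Red 10·4=40, Ashby→Blue 2·12=24, Vance→Red 4·10=40, Elton→Blue 6·7=42.
Loads: Red carries 21/31, Blue carries 19/21. Service 174; fixed 595; total 769.
Next best feasible plan costs 778.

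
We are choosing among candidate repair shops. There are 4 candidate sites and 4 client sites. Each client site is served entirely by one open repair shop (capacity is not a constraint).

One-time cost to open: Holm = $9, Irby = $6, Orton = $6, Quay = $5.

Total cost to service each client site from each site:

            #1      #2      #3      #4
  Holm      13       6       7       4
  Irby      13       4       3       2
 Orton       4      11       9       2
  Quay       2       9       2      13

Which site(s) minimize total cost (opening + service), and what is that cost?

Open Irby and Quay; minimum total cost 21.

For any fixed open set, each client site goes to its cheapest open site; total = fixed + service.
{Irby, Quay}: #1→Quay 2, #2→Irby 4, #3→Quay 2, #4→Irby 2. Service 10; fixed 11; total 21.
{Irby, Orton}: service 13 + fixed 12 = 25
{Orton, Quay}: service 15 + fixed 11 = 26
{Holm, Irby, Orton, Quay}: service 10 + fixed 26 = 36
No other subset beats 21.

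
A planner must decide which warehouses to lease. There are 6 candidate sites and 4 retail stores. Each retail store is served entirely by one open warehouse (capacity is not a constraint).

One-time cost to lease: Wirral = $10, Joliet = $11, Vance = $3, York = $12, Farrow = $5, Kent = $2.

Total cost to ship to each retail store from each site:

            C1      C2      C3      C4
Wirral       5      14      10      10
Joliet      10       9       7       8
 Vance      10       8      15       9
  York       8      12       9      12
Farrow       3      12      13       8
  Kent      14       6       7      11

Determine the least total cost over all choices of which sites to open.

Minimum total cost: 31

For any fixed open set, each retail store goes to its cheapest open site; total = fixed + service.
{Farrow, Kent}: C1→Farrow 3, C2→Kent 6, C3→Kent 7, C4→Farrow 8. Service 24; fixed 7; total 31.
{Vance, Farrow, Kent}: service 24 + fixed 10 = 34
{Vance, Kent}: service 32 + fixed 5 = 37
{Wirral, Joliet, Vance, York, Farrow, Kent}: service 24 + fixed 43 = 67
No other subset beats 31.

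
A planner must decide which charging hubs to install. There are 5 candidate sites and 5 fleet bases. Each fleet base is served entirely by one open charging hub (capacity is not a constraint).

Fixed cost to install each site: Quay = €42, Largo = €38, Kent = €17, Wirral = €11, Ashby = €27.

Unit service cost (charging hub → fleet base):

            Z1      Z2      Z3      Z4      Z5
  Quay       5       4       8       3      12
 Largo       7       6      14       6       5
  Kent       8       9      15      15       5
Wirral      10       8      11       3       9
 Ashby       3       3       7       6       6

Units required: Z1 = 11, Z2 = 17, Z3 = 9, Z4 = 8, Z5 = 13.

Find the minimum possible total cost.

For any fixed open set, each fleet base goes to its cheapest open site; total = fixed + service.
{Wirral, Ashby}: Z1→Ashby 3·11=33, Z2→Ashby 3·17=51, Z3→Ashby 7·9=63, Z4→Wirral 3·8=24, Z5→Ashby 6·13=78. Service 249; fixed 38; total 287.
{Kent, Wirral, Ashby}: Z1→Ashby 3·11=33, Z2→Ashby 3·17=51, Z3→Ashby 7·9=63, Z4→Wirral 3·8=24, Z5→Kent 5·13=65. Service 236; fixed 55; total 291.
{Ashby}: service 273 + fixed 27 = 300
{Quay, Largo, Kent, Wirral, Ashby}: service 236 + fixed 135 = 371
No other subset beats 287.

Minimum total cost: 287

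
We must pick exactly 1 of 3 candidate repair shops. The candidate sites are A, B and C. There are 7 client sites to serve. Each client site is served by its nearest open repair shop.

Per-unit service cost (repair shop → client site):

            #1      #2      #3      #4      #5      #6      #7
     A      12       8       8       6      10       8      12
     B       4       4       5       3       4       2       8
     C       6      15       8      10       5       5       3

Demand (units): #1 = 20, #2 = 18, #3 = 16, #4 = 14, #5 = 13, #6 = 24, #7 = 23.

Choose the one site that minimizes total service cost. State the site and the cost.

Choose B only; total service cost 558.

With exactly 1 open, each client site uses its cheapest among the chosen.
{B}: #1→B 4·20=80, #2→B 4·18=72, #3→B 5·16=80, #4→B 3·14=42, #5→B 4·13=52, #6→B 2·24=48, #7→B 8·23=184. Service cost 558.
{C}: service cost 912
{A}: service cost 1194
Among all 3 size-1 choices, {B} is lowest.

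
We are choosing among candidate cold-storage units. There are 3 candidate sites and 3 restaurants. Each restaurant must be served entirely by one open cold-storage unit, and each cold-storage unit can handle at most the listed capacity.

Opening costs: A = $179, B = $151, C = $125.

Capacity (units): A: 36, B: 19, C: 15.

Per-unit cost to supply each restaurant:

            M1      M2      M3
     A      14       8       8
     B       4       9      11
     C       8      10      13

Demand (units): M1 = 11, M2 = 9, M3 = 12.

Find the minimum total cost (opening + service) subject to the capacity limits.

Minimum total cost: 501

Open {A}: M1→A 14·11=154, M2→A 8·9=72, M3→A 8·12=96.
Loads: A carries 32/36. Service 322; fixed 179; total 501.
Next best feasible plan costs 542.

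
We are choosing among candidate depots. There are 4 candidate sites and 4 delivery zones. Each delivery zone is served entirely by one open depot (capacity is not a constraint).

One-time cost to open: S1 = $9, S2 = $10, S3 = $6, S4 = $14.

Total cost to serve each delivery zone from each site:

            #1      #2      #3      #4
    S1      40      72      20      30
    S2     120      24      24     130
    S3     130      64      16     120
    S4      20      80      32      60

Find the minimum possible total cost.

Minimum total cost: 127

For any fixed open set, each delivery zone goes to its cheapest open site; total = fixed + service.
{S1, S2, S4}: #1→S4 20, #2→S2 24, #3→S1 20, #4→S1 30. Service 94; fixed 33; total 127.
{S1, S2, S3, S4}: service 90 + fixed 39 = 129
{S1, S2}: service 114 + fixed 19 = 133
{S3}: service 330 + fixed 6 = 336
(All 15 nonempty subsets were checked; S1, S2 and S4 is lowest.)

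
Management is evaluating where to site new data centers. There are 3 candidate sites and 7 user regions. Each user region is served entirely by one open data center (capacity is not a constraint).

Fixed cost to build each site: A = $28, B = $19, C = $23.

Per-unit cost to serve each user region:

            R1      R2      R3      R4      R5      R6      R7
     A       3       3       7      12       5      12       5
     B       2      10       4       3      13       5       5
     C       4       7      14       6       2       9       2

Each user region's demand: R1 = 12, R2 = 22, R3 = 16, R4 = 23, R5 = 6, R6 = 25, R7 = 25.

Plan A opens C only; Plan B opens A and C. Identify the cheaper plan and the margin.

Plan A: {C}: R1→C 4·12=48, R2→C 7·22=154, R3→C 14·16=224, R4→C 6·23=138, R5→C 2·6=12, R6→C 9·25=225, R7→C 2·25=50. Service 851; fixed 23; total 874.
Plan B: {A, C}: R1→A 3·12=36, R2→A 3·22=66, R3→A 7·16=112, R4→C 6·23=138, R5→C 2·6=12, R6→C 9·25=225, R7→C 2·25=50. Service 639; fixed 51; total 690.
Difference: |874 − 690| = 184.

Plan B is cheaper by 184.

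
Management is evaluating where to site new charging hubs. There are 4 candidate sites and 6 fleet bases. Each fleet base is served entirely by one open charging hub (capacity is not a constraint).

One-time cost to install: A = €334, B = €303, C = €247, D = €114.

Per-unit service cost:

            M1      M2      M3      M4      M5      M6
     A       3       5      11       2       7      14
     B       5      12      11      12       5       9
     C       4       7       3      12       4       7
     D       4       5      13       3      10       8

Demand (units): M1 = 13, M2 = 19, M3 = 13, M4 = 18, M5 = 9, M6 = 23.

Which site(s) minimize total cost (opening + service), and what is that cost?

Open D only; minimum total cost 758.

For any fixed open set, each fleet base goes to its cheapest open site; total = fixed + service.
{D}: M1→D 4·13=52, M2→D 5·19=95, M3→D 13·13=169, M4→D 3·18=54, M5→D 10·9=90, M6→D 8·23=184. Service 644; fixed 114; total 758.
{C, D}: M1→C 4·13=52, M2→D 5·19=95, M3→C 3·13=39, M4→D 3·18=54, M5→C 4·9=36, M6→C 7·23=161. Service 437; fixed 361; total 798.
{C}: M1→C 4·13=52, M2→C 7·19=133, M3→C 3·13=39, M4→C 12·18=216, M5→C 4·9=36, M6→C 7·23=161. Service 637; fixed 247; total 884.
{A, B, C, D}: service 406 + fixed 998 = 1404
(All 15 nonempty subsets were checked; D only is lowest.)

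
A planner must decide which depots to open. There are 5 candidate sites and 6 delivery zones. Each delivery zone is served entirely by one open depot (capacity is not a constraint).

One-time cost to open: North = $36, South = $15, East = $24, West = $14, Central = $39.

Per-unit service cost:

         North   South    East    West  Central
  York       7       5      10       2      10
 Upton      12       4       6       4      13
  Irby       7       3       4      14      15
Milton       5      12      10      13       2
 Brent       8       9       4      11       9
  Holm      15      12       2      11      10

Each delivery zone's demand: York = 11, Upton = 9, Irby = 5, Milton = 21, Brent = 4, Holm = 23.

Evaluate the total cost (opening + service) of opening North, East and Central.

Each delivery zone is assigned to its cheapest site among the open ones.
{North, East, Central}: York→North 7·11=77, Upton→East 6·9=54, Irby→East 4·5=20, Milton→Central 2·21=42, Brent→East 4·4=16, Holm→East 2·23=46. Service 255; fixed 99; total 354.

Total cost: 354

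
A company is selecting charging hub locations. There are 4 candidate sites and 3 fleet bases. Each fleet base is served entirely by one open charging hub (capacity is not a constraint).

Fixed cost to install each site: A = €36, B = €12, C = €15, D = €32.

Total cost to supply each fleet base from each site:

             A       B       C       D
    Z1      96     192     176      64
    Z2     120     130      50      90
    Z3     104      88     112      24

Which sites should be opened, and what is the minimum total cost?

Open C and D; minimum total cost 185.

For any fixed open set, each fleet base goes to its cheapest open site; total = fixed + service.
{C, D}: Z1→D 64, Z2→C 50, Z3→D 24. Service 138; fixed 47; total 185.
{B, C, D}: service 138 + fixed 59 = 197
{D}: service 178 + fixed 32 = 210
{A, B, C, D}: Z1→D 64, Z2→C 50, Z3→D 24. Service 138; fixed 95; total 233.
(All 15 nonempty subsets were checked; C and D is lowest.)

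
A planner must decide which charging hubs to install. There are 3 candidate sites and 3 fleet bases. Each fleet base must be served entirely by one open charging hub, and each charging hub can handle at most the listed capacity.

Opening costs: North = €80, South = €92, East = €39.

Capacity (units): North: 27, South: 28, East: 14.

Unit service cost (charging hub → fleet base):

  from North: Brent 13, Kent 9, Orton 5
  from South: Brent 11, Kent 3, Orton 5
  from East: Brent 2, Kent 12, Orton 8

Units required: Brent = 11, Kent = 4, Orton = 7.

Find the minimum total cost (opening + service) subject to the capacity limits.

Open {South, East}: Brent→East 2·11=22, Kent→South 3·4=12, Orton→South 5·7=35.
Loads: South carries 11/28, East carries 11/14. Service 69; fixed 131; total 200.
Next best feasible plan costs 212.

Minimum total cost: 200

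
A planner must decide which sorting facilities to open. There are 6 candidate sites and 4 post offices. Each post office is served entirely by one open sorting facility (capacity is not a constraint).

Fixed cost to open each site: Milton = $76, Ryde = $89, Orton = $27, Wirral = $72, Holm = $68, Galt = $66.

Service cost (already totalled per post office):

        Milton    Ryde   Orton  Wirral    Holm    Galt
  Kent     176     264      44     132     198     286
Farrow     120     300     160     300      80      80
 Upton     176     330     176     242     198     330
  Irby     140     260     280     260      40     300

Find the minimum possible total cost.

For any fixed open set, each post office goes to its cheapest open site; total = fixed + service.
{Orton, Holm}: Kent→Orton 44, Farrow→Holm 80, Upton→Orton 176, Irby→Holm 40. Service 340; fixed 95; total 435.
{Orton, Holm, Galt}: service 340 + fixed 161 = 501
{Orton, Wirral, Holm}: service 340 + fixed 167 = 507
{Milton, Ryde, Orton, Wirral, Holm, Galt}: service 340 + fixed 398 = 738
No other subset beats 435.

Minimum total cost: 435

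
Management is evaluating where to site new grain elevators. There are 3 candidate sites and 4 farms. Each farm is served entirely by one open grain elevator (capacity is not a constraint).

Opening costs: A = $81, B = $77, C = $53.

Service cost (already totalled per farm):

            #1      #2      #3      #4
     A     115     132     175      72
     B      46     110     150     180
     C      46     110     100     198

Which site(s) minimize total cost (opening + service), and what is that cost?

For any fixed open set, each farm goes to its cheapest open site; total = fixed + service.
{A, C}: #1→C 46, #2→C 110, #3→C 100, #4→A 72. Service 328; fixed 134; total 462.
{C}: service 454 + fixed 53 = 507
{A, B}: service 378 + fixed 158 = 536
{A, B, C}: #1→B 46, #2→B 110, #3→C 100, #4→A 72. Service 328; fixed 211; total 539.
No other subset beats 462.

Open A and C; minimum total cost 462.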